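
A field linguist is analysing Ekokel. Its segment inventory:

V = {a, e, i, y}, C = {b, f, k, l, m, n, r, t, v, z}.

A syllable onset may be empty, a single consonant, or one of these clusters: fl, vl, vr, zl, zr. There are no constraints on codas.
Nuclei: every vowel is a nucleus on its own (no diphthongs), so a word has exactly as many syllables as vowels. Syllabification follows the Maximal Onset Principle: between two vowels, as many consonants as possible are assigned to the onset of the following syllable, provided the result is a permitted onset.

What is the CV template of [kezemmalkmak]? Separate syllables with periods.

Vowels present: e, e, a, a; each is a nucleus, giving 4 syllables.
Between /e/ (V1) and /e/ (V2): just /z/ — single C goes to the following onset.
Between /e/ (V2) and /a/ (V3): /mm/; trying suffixes from longest down, /m/ is the first permitted one, so coda /m/ | onset /m/.
Between /a/ (V3) and /a/ (V4): /lkm/ — longest licit onset from the right is /m/, leaving /lk/ as coda.
Putting it together: ke.zem.malk.mak.
Mapping each syllable to C/V: /ke/ → CV, /zem/ → CVC, /malk/ → CVCC, /mak/ → CVC.

CV.CVC.CVCC.CVC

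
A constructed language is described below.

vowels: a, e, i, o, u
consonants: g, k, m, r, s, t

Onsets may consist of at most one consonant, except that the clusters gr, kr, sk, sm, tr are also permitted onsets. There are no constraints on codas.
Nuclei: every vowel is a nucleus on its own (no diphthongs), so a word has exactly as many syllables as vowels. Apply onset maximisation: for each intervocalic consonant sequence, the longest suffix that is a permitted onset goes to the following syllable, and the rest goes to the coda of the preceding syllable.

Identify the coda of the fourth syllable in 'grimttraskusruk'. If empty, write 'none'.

Vowels present: i, a, u, u; each is a nucleus, giving 4 syllables.
V1 /i/ – V2 /a/: /mttr/ splits as /mt/ + /tr/ (/tr/ is the longest suffix that is a licit onset).
V2 /a/ – V3 /u/: /sk/ — entire cluster is a permitted onset → onset /sk/, coda ∅.
V3 /u/ – V4 /u/: /sr/ splits as /s/ + /r/ (/r/ is the longest suffix that is a licit onset).
Syllabification: grimt.tra.skus.ruk.
Syllable 4 is /ruk/: onset /r/, nucleus /u/, coda /k/.

k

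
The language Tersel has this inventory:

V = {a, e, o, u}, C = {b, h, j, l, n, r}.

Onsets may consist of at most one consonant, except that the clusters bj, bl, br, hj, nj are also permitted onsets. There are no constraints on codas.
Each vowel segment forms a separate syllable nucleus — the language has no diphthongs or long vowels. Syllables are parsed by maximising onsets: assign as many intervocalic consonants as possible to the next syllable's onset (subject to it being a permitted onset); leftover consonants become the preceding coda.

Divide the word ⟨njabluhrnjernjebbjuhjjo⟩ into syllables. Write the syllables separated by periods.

Vowels present: a, u, e, e, u, o; each is a nucleus, giving 6 syllables.
/a…u/ gap (V1→V2): cluster /bl/ — /bl/ is itself a permitted onset, so the whole cluster goes right; preceding coda = ∅.
/u…e/ gap (V2→V3): /hrnj/ — longest licit onset from the right is /nj/, leaving /hr/ as coda.
/e…e/ gap (V3→V4): cluster /rnj/ — the longest permitted-onset suffix is /nj/; onset = /nj/, preceding coda = /r/.
/e…u/ gap (V4→V5): /bbj/ — longest licit onset from the right is /bj/, leaving /b/ as coda.
/u…o/ gap (V5→V6): /hjj/; trying suffixes from longest down, /j/ is the first permitted one, so coda /hj/ | onset /j/.

nja.bluhr.njer.njeb.bjuhj.jo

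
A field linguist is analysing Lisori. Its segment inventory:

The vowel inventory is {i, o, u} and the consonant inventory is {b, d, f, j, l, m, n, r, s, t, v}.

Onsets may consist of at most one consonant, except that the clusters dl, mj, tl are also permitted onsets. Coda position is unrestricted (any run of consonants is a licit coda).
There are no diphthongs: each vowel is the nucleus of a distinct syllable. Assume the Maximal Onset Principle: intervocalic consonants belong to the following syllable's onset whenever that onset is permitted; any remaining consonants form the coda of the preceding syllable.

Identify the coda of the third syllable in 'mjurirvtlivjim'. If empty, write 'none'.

Vowels present: u, i, i, i; each is a nucleus, giving 4 syllables.
Between /u/ (V1) and /i/ (V2): just /r/ — single C goes to the following onset.
Between /i/ (V2) and /i/ (V3): cluster /rvtl/ — the longest permitted-onset suffix is /tl/; onset = /tl/, preceding coda = /rv/.
Between /i/ (V3) and /i/ (V4): /vj/ splits as /v/ + /j/ (/j/ is the longest suffix that is a licit onset).
Putting it together: mju.rirv.tliv.jim.
Syllable 3 is /tliv/: onset /tl/, nucleus /i/, coda /v/.

v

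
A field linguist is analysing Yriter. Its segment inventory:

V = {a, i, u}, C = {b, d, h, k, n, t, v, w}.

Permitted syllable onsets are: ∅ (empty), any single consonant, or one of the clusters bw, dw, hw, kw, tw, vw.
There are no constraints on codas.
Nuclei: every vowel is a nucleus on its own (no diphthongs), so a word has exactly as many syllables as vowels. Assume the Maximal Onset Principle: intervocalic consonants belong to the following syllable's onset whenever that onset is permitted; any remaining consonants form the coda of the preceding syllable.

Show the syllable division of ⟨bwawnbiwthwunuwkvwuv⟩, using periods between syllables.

The vowels are a, i, u, u, u — 5 nuclei, so 5 syllables.
/a…i/ gap (V1→V2): /wnb/; trying suffixes from longest down, /b/ is the first permitted one, so coda /wn/ | onset /b/.
/i…u/ gap (V2→V3): /wthw/; trying suffixes from longest down, /hw/ is the first permitted one, so coda /wt/ | onset /hw/.
/u…u/ gap (V3→V4): /n/ is a single consonant, so it becomes the next onset.
/u…u/ gap (V4→V5): /wkvw/ — longest licit onset from the right is /vw/, leaving /wk/ as coda.

bwawn.biwt.hwu.nuwk.vwuv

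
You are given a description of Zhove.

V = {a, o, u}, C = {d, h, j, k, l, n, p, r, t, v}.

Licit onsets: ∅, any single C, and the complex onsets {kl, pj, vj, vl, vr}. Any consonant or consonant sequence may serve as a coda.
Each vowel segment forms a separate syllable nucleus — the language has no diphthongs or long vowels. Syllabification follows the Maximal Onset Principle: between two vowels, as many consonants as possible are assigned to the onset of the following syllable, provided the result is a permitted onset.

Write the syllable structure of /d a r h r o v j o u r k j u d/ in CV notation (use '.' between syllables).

CVCC.CV.CCV.VCC.CVC

Nuclei (vowels): a, o, o, u, u → 5 syllables.
V1 /a/ – V2 /o/: /rhr/; trying suffixes from longest down, /r/ is the first permitted one, so coda /rh/ | onset /r/.
V2 /o/ – V3 /o/: /vj/ is a licit onset in full, so it all attaches to the next syllable.
V3 /o/ – V4 /u/: nothing intervenes; syllable break is V.V.
V4 /u/ – V5 /u/: /rkj/ splits as /rk/ + /j/ (/j/ is the longest suffix that is a licit onset).
So the parse is darh.ro.vjo.urk.jud.
Mapping each syllable to C/V: /darh/ → CVCC, /ro/ → CV, /vjo/ → CCV, /urk/ → VCC, /jud/ → CVC.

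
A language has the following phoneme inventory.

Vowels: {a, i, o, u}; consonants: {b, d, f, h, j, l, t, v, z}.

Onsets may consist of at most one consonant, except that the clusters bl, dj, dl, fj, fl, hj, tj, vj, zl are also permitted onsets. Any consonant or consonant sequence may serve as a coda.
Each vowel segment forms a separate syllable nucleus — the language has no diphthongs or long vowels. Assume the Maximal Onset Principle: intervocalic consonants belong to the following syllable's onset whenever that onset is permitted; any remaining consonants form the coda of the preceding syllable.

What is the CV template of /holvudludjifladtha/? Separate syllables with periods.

CVC.CV.CCV.CCV.CCVCC.CV

Nuclei (vowels): o, u, u, i, a, a → 6 syllables.
/o…u/ gap (V1→V2): /lv/ — longest licit onset from the right is /v/, leaving /l/ as coda.
/u…u/ gap (V2→V3): cluster /dl/ — /dl/ is itself a permitted onset, so the whole cluster goes right; preceding coda = ∅.
/u…i/ gap (V3→V4): /dj/ is a licit onset in full, so it all attaches to the next syllable.
/i…a/ gap (V4→V5): /fl/ is a licit onset in full, so it all attaches to the next syllable.
/a…a/ gap (V5→V6): /dth/ splits as /dt/ + /h/ (/h/ is the longest suffix that is a licit onset).
So the parse is hol.vu.dlu.dji.fladt.ha.
Mapping each syllable to C/V: /hol/ → CVC, /vu/ → CV, /dlu/ → CCV, /dji/ → CCV, /fladt/ → CCVCC, /ha/ → CV.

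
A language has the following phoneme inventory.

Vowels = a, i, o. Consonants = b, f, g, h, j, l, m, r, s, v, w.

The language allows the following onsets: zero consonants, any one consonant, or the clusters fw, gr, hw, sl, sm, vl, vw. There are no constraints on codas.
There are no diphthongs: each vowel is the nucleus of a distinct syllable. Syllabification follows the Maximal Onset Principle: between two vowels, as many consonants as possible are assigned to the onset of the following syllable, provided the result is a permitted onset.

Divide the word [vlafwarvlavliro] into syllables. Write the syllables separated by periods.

vla.fwar.vla.vli.ro

Vowels present: a, a, a, i, o; each is a nucleus, giving 5 syllables.
σ1/σ2 boundary: /fw/ is a licit onset in full, so it all attaches to the next syllable.
σ2/σ3 boundary: /rvl/ splits as /r/ + /vl/ (/vl/ is the longest suffix that is a licit onset).
σ3/σ4 boundary: /vl/ is a licit onset in full, so it all attaches to the next syllable.
σ4/σ5 boundary: just /r/ — single C goes to the following onset.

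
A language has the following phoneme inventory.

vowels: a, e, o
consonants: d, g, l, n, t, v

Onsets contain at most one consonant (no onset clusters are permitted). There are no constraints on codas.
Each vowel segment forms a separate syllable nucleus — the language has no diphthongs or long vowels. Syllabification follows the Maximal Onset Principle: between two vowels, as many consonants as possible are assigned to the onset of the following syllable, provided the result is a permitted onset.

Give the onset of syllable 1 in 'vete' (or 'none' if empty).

Nuclei (vowels): e, e → 2 syllables.
/e…e/ gap (V1→V2): /t/ → onset of the next syllable (single consonants are always licit onsets).
Putting it together: ve.te.
Syllable 1 is /ve/: onset /v/, nucleus /e/, coda ∅.

v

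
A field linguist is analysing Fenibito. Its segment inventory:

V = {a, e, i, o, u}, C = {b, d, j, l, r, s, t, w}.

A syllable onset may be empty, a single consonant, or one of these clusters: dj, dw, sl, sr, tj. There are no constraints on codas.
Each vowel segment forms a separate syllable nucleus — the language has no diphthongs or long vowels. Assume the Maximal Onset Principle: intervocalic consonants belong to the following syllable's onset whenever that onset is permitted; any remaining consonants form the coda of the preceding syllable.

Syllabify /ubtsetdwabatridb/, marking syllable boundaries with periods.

ubt.set.dwa.bat.ridb

Vowels present: u, e, a, a, i; each is a nucleus, giving 5 syllables.
σ1/σ2 boundary: /bts/; trying suffixes from longest down, /s/ is the first permitted one, so coda /bt/ | onset /s/.
σ2/σ3 boundary: /tdw/ — longest licit onset from the right is /dw/, leaving /t/ as coda.
σ3/σ4 boundary: just /b/ — single C goes to the following onset.
σ4/σ5 boundary: /tr/ splits as /t/ + /r/ (/r/ is the longest suffix that is a licit onset).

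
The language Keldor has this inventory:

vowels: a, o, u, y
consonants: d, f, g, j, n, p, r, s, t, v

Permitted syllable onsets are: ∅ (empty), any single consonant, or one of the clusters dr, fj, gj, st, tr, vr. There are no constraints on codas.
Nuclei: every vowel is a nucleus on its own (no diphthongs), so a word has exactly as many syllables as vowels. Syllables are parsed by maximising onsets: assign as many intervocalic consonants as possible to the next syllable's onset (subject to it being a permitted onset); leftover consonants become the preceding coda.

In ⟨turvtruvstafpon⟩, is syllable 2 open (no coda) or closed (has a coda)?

Vowels present: u, u, a, o; each is a nucleus, giving 4 syllables.
/u…u/ gap (V1→V2): /rvtr/ splits as /rv/ + /tr/ (/tr/ is the longest suffix that is a licit onset).
/u…a/ gap (V2→V3): /vst/; trying suffixes from longest down, /st/ is the first permitted one, so coda /v/ | onset /st/.
/a…o/ gap (V3→V4): cluster /fp/ — the longest permitted-onset suffix is /p/; onset = /p/, preceding coda = /f/.
So the parse is turv.truv.staf.pon.
Syllable 2 is /truv/ with coda /v/, so it is closed.

closed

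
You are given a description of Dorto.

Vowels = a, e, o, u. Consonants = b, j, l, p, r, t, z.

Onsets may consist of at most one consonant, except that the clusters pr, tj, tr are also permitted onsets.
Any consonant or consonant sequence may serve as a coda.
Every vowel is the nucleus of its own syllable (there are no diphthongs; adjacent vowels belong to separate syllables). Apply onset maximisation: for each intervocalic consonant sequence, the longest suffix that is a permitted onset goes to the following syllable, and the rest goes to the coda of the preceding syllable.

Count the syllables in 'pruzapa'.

Vowels present: u, a, a; each is a nucleus, giving 3 syllables.

3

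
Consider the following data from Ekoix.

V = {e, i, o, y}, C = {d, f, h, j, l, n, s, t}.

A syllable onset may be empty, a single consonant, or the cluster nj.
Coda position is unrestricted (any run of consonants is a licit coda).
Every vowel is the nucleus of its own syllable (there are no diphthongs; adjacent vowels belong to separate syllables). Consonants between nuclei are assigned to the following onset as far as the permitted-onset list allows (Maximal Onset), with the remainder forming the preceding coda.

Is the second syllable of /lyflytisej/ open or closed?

Nuclei (vowels): y, y, i, e → 4 syllables.
/y…y/ gap (V1→V2): /fl/ splits as /f/ + /l/ (/l/ is the longest suffix that is a licit onset).
/y…i/ gap (V2→V3): /t/ → onset of the next syllable (single consonants are always licit onsets).
/i…e/ gap (V3→V4): /s/ → onset of the next syllable (single consonants are always licit onsets).
Putting it together: lyf.ly.ti.sej.
Syllable 2 is /ly/; it ends in its nucleus with no coda, so it is open.

open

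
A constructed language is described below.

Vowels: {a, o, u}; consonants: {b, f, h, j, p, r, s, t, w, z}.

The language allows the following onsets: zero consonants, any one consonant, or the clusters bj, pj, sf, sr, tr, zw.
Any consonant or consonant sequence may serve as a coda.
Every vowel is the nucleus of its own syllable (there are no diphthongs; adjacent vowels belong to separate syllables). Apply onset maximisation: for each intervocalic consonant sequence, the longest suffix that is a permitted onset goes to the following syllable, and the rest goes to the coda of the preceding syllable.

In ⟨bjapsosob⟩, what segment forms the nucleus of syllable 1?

Nuclei (vowels): a, o, o → 3 syllables.
The first nucleus (vowel 1 from the left) is /a/.

a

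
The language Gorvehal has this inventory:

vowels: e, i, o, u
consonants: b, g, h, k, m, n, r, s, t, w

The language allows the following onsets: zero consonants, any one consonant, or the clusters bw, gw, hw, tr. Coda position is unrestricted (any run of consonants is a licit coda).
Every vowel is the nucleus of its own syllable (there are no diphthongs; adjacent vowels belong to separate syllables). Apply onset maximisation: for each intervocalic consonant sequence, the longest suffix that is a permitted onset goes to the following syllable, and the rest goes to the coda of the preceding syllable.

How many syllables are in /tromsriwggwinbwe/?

4

Vowels present: o, i, i, e; each is a nucleus, giving 4 syllables.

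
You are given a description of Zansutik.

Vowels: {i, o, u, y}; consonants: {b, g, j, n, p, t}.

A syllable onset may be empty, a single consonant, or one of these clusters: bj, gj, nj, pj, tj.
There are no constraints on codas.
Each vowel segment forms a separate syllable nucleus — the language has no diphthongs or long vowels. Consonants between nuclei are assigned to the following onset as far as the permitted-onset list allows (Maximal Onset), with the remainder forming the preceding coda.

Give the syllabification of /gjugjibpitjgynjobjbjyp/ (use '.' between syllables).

Vowels present: u, i, i, y, o, y; each is a nucleus, giving 6 syllables.
/u…i/ gap (V1→V2): /gj/ is a licit onset in full, so it all attaches to the next syllable.
/i…i/ gap (V2→V3): /bp/; trying suffixes from longest down, /p/ is the first permitted one, so coda /b/ | onset /p/.
/i…y/ gap (V3→V4): /tjg/; trying suffixes from longest down, /g/ is the first permitted one, so coda /tj/ | onset /g/.
/y…o/ gap (V4→V5): cluster /nj/ — /nj/ is itself a permitted onset, so the whole cluster goes right; preceding coda = ∅.
/o…y/ gap (V5→V6): /bjbj/; trying suffixes from longest down, /bj/ is the first permitted one, so coda /bj/ | onset /bj/.

gju.gjib.pitj.gy.njobj.bjyp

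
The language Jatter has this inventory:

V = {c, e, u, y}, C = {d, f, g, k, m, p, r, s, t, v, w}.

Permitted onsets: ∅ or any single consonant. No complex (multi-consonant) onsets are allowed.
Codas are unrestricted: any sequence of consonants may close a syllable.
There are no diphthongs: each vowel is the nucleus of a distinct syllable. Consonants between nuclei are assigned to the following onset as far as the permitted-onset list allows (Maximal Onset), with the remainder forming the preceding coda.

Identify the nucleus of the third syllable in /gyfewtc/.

The vowels are y, e, c — 3 nuclei, so 3 syllables.
The third nucleus (vowel 3 from the left) is /c/.

c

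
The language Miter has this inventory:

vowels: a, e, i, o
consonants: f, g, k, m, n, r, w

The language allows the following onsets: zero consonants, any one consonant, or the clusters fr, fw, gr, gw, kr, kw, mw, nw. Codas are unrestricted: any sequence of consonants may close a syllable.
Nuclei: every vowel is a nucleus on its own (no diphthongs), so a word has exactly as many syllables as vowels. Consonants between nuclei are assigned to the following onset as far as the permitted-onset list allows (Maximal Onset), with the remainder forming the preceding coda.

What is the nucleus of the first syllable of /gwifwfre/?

i

Nuclei (vowels): i, e → 2 syllables.
The first nucleus (vowel 1 from the left) is /i/.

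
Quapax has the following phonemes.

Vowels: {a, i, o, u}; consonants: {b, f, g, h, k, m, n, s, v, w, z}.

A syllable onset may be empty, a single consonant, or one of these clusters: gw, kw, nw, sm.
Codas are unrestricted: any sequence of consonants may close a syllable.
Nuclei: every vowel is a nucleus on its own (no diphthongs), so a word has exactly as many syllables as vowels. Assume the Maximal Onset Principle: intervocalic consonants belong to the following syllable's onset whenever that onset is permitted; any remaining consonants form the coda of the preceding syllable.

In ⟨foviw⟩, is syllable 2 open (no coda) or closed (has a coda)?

Nuclei (vowels): o, i → 2 syllables.
Between /o/ (V1) and /i/ (V2): /v/ is a single consonant, so it becomes the next onset.
So the parse is fo.viw.
Syllable 2 is /viw/ with coda /w/, so it is closed.

closed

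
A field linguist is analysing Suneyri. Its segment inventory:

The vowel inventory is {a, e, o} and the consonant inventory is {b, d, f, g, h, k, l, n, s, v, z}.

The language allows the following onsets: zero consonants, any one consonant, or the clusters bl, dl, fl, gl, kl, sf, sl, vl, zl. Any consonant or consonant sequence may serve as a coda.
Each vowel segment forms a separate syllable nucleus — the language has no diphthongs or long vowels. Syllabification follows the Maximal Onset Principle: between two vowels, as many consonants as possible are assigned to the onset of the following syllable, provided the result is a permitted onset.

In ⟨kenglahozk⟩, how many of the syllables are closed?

2

Vowels present: e, a, o; each is a nucleus, giving 3 syllables.
σ1/σ2 boundary: /ngl/ splits as /n/ + /gl/ (/gl/ is the longest suffix that is a licit onset).
σ2/σ3 boundary: /h/ → onset of the next syllable (single consonants are always licit onsets).
So the parse is ken.gla.hozk.
Classifying each syllable: /ken/ (closed), /gla/ (open), /hozk/ (closed).
Closed syllables: 2.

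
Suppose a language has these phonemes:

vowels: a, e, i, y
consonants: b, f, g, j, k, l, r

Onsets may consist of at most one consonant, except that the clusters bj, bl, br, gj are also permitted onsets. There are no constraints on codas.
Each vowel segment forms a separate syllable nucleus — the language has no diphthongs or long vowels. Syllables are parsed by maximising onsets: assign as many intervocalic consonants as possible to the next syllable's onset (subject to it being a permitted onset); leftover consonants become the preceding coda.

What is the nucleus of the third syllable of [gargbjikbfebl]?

e

Vowels present: a, i, e; each is a nucleus, giving 3 syllables.
The third nucleus (vowel 3 from the left) is /e/.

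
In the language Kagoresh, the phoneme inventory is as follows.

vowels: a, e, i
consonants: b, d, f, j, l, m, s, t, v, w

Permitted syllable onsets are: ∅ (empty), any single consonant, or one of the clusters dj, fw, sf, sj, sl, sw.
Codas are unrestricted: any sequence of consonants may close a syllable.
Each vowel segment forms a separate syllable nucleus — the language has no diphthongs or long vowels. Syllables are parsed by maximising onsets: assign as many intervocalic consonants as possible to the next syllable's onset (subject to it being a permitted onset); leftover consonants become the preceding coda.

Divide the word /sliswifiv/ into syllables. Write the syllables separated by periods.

sli.swi.fiv

Nuclei (vowels): i, i, i → 3 syllables.
σ1/σ2 boundary: /sw/ — entire cluster is a permitted onset → onset /sw/, coda ∅.
σ2/σ3 boundary: /f/ → onset of the next syllable (single consonants are always licit onsets).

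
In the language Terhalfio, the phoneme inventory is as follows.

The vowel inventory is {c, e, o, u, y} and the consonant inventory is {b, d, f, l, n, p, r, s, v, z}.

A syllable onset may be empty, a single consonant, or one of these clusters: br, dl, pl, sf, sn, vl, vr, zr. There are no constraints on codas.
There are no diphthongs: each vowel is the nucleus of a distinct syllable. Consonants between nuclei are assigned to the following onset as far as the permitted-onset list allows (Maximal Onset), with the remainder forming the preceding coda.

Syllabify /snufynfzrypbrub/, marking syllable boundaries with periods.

snu.fynf.zryp.brub

Vowels present: u, y, y, u; each is a nucleus, giving 4 syllables.
σ1/σ2 boundary: /f/ is a single consonant, so it becomes the next onset.
σ2/σ3 boundary: cluster /nfzr/ — the longest permitted-onset suffix is /zr/; onset = /zr/, preceding coda = /nf/.
σ3/σ4 boundary: /pbr/ splits as /p/ + /br/ (/br/ is the longest suffix that is a licit onset).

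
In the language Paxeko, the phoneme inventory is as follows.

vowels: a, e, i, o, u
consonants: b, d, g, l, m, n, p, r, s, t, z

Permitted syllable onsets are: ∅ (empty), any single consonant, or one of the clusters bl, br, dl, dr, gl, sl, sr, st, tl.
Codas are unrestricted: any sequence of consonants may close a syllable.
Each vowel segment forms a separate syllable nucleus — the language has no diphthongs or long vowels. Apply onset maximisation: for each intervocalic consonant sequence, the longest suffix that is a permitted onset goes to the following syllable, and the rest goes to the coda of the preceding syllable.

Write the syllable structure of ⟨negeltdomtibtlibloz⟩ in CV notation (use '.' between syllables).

Vowels present: e, e, o, i, i, o; each is a nucleus, giving 6 syllables.
Between /e/ (V1) and /e/ (V2): /g/ is a single consonant, so it becomes the next onset.
Between /e/ (V2) and /o/ (V3): /ltd/; trying suffixes from longest down, /d/ is the first permitted one, so coda /lt/ | onset /d/.
Between /o/ (V3) and /i/ (V4): /mt/; trying suffixes from longest down, /t/ is the first permitted one, so coda /m/ | onset /t/.
Between /i/ (V4) and /i/ (V5): /btl/ — longest licit onset from the right is /tl/, leaving /b/ as coda.
Between /i/ (V5) and /o/ (V6): cluster /bl/ — /bl/ is itself a permitted onset, so the whole cluster goes right; preceding coda = ∅.
Putting it together: ne.gelt.dom.tib.tli.bloz.
Mapping each syllable to C/V: /ne/ → CV, /gelt/ → CVCC, /dom/ → CVC, /tib/ → CVC, /tli/ → CCV, /bloz/ → CCVC.

CV.CVCC.CVC.CVC.CCV.CCVC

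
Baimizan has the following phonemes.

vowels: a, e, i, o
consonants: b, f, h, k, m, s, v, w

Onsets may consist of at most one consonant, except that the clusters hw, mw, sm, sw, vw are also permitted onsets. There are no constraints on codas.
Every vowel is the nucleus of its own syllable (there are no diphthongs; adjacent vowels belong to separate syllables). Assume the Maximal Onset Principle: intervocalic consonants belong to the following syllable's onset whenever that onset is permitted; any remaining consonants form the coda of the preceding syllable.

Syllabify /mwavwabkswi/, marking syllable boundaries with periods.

Vowels present: a, a, i; each is a nucleus, giving 3 syllables.
σ1/σ2 boundary: cluster /vw/ — /vw/ is itself a permitted onset, so the whole cluster goes right; preceding coda = ∅.
σ2/σ3 boundary: /bksw/ — longest licit onset from the right is /sw/, leaving /bk/ as coda.

mwa.vwabk.swi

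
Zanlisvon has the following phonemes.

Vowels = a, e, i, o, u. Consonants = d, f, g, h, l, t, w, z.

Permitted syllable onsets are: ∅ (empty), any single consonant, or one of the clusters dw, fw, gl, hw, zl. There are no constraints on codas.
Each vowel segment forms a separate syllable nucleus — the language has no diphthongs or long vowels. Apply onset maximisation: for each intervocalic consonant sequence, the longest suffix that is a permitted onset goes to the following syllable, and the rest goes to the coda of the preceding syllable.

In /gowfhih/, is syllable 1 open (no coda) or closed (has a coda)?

Nuclei (vowels): o, i → 2 syllables.
σ1/σ2 boundary: cluster /wfh/ — the longest permitted-onset suffix is /h/; onset = /h/, preceding coda = /wf/.
Putting it together: gowf.hih.
Syllable 1 is /gowf/ with coda /wf/, so it is closed.

closed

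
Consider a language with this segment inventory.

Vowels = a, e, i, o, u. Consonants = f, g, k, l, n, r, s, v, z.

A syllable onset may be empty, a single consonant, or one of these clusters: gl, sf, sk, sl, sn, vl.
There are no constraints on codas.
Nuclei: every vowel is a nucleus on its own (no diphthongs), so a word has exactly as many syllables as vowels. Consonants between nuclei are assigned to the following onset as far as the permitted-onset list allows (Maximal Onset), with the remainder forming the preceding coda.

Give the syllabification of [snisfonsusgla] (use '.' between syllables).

The vowels are i, o, u, a — 4 nuclei, so 4 syllables.
σ1/σ2 boundary: cluster /sf/ — /sf/ is itself a permitted onset, so the whole cluster goes right; preceding coda = ∅.
σ2/σ3 boundary: cluster /ns/ — the longest permitted-onset suffix is /s/; onset = /s/, preceding coda = /n/.
σ3/σ4 boundary: cluster /sgl/ — the longest permitted-onset suffix is /gl/; onset = /gl/, preceding coda = /s/.

sni.sfon.sus.gla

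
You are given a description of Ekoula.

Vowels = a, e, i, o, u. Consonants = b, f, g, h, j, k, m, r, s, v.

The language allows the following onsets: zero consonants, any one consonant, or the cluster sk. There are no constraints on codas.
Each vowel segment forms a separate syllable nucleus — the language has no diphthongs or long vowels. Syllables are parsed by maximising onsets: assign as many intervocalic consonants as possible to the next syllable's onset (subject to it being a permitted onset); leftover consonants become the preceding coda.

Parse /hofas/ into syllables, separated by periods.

ho.fas

Nuclei (vowels): o, a → 2 syllables.
V1 /o/ – V2 /a/: /f/ → onset of the next syllable (single consonants are always licit onsets).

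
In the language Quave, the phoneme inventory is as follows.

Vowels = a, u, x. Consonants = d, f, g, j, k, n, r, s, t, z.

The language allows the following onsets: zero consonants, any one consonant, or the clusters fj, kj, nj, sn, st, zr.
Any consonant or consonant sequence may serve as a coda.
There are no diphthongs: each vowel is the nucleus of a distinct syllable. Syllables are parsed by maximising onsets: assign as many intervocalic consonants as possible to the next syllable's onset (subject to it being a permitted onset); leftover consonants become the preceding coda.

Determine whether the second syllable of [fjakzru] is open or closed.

Nuclei (vowels): a, u → 2 syllables.
V1 /a/ – V2 /u/: /kzr/ splits as /k/ + /zr/ (/zr/ is the longest suffix that is a licit onset).
So the parse is fjak.zru.
Syllable 2 is /zru/; it ends in its nucleus with no coda, so it is open.

open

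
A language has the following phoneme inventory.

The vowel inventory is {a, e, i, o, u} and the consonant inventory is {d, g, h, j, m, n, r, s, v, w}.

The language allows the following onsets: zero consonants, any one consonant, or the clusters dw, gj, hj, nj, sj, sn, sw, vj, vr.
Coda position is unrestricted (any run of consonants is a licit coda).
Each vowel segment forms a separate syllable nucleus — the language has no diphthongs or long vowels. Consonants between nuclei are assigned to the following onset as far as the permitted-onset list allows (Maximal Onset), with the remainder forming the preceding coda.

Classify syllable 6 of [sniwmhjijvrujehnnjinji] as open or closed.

open

The vowels are i, i, u, e, i, i — 6 nuclei, so 6 syllables.
σ1/σ2 boundary: /wmhj/; trying suffixes from longest down, /hj/ is the first permitted one, so coda /wm/ | onset /hj/.
σ2/σ3 boundary: cluster /jvr/ — the longest permitted-onset suffix is /vr/; onset = /vr/, preceding coda = /j/.
σ3/σ4 boundary: /j/ → onset of the next syllable (single consonants are always licit onsets).
σ4/σ5 boundary: /hnnj/ — longest licit onset from the right is /nj/, leaving /hn/ as coda.
σ5/σ6 boundary: /nj/ — entire cluster is a permitted onset → onset /nj/, coda ∅.
Result: sniwm.hjij.vru.jehn.nji.nji.
Syllable 6 is /nji/; it ends in its nucleus with no coda, so it is open.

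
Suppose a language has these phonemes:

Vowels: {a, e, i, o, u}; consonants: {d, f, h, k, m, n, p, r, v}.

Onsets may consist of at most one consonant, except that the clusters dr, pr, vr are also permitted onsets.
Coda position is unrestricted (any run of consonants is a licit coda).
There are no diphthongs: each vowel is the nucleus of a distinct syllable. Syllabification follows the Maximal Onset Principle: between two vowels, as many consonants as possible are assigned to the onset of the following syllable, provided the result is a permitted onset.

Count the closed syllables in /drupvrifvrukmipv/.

Vowels present: u, i, u, i; each is a nucleus, giving 4 syllables.
V1 /u/ – V2 /i/: /pvr/ — longest licit onset from the right is /vr/, leaving /p/ as coda.
V2 /i/ – V3 /u/: /fvr/ — longest licit onset from the right is /vr/, leaving /f/ as coda.
V3 /u/ – V4 /i/: cluster /km/ — the longest permitted-onset suffix is /m/; onset = /m/, preceding coda = /k/.
So the parse is drup.vrif.vruk.mipv.
Classifying each syllable: /drup/ (closed), /vrif/ (closed), /vruk/ (closed), /mipv/ (closed).
Closed syllables: 4.

4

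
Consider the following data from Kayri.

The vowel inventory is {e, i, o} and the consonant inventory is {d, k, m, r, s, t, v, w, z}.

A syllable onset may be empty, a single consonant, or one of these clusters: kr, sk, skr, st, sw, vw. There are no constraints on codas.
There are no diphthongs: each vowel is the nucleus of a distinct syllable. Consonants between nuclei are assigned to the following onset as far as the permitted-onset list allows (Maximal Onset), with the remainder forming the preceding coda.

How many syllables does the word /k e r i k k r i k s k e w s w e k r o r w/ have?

6

Nuclei (vowels): e, i, i, e, e, o → 6 syllables.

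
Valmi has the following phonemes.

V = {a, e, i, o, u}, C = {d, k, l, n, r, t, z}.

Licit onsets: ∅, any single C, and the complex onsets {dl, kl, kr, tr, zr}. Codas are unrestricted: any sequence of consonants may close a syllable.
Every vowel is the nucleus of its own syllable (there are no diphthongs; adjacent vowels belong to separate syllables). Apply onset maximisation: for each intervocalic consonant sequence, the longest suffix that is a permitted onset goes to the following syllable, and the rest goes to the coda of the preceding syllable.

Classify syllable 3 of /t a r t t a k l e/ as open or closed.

open

Nuclei (vowels): a, a, e → 3 syllables.
V1 /a/ – V2 /a/: /rtt/; trying suffixes from longest down, /t/ is the first permitted one, so coda /rt/ | onset /t/.
V2 /a/ – V3 /e/: /kl/ is a licit onset in full, so it all attaches to the next syllable.
Result: tart.ta.kle.
Syllable 3 is /kle/; it ends in its nucleus with no coda, so it is open.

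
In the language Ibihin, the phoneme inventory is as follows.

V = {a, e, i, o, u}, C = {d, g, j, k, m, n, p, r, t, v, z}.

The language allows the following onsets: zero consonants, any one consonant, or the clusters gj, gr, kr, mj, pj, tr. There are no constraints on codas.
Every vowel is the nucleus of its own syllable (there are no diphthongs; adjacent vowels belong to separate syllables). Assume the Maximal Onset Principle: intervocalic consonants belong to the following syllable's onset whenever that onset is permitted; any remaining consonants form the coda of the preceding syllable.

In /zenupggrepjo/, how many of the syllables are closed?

The vowels are e, u, e, o — 4 nuclei, so 4 syllables.
/e…u/ gap (V1→V2): /n/ → onset of the next syllable (single consonants are always licit onsets).
/u…e/ gap (V2→V3): /pggr/; trying suffixes from longest down, /gr/ is the first permitted one, so coda /pg/ | onset /gr/.
/e…o/ gap (V3→V4): cluster /pj/ — /pj/ is itself a permitted onset, so the whole cluster goes right; preceding coda = ∅.
Result: ze.nupg.gre.pjo.
Classifying each syllable: /ze/ (open), /nupg/ (closed), /gre/ (open), /pjo/ (open).
Closed syllables: 1.

1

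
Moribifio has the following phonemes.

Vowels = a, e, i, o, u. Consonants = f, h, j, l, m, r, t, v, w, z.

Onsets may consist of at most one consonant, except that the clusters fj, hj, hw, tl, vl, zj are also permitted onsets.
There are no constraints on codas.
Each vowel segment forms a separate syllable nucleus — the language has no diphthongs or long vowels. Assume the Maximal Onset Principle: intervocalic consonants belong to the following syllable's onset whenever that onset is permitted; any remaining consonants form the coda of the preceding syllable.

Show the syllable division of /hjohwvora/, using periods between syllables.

The vowels are o, o, a — 3 nuclei, so 3 syllables.
/o…o/ gap (V1→V2): cluster /hwv/ — the longest permitted-onset suffix is /v/; onset = /v/, preceding coda = /hw/.
/o…a/ gap (V2→V3): /r/ is a single consonant, so it becomes the next onset.

hjohw.vo.ra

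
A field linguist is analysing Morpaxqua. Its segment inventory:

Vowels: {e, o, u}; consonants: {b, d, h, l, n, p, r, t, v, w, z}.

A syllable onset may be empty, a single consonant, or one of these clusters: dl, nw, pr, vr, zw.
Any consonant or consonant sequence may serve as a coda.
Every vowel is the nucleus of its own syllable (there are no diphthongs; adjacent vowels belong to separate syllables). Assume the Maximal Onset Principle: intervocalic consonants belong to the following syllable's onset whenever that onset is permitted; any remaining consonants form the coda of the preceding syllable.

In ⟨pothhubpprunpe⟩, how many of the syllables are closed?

3

Vowels present: o, u, u, e; each is a nucleus, giving 4 syllables.
Between /o/ (V1) and /u/ (V2): /thh/ splits as /th/ + /h/ (/h/ is the longest suffix that is a licit onset).
Between /u/ (V2) and /u/ (V3): /bppr/ splits as /bp/ + /pr/ (/pr/ is the longest suffix that is a licit onset).
Between /u/ (V3) and /e/ (V4): cluster /np/ — the longest permitted-onset suffix is /p/; onset = /p/, preceding coda = /n/.
Result: poth.hubp.prun.pe.
Classifying each syllable: /poth/ (closed), /hubp/ (closed), /prun/ (closed), /pe/ (open).
Closed syllables: 3.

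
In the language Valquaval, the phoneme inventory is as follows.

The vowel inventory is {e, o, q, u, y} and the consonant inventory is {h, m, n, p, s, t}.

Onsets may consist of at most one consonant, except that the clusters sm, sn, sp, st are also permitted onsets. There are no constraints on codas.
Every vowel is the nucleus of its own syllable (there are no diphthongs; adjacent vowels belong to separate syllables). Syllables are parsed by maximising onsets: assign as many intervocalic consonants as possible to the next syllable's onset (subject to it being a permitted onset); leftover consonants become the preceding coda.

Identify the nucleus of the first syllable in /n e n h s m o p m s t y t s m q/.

Nuclei (vowels): e, o, y, q → 4 syllables.
The first nucleus (vowel 1 from the left) is /e/.

e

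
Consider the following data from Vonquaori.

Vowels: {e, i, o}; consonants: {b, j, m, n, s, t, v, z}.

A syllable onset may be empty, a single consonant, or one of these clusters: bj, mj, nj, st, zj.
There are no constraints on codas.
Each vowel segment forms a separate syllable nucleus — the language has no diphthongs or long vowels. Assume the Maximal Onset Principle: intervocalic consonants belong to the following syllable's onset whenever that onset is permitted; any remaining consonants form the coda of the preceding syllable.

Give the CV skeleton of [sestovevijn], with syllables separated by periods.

CV.CCV.CV.CVCC

Vowels present: e, o, e, i; each is a nucleus, giving 4 syllables.
V1 /e/ – V2 /o/: cluster /st/ — /st/ is itself a permitted onset, so the whole cluster goes right; preceding coda = ∅.
V2 /o/ – V3 /e/: /v/ is a single consonant, so it becomes the next onset.
V3 /e/ – V4 /i/: /v/ is a single consonant, so it becomes the next onset.
Result: se.sto.ve.vijn.
Mapping each syllable to C/V: /se/ → CV, /sto/ → CCV, /ve/ → CV, /vijn/ → CVCC.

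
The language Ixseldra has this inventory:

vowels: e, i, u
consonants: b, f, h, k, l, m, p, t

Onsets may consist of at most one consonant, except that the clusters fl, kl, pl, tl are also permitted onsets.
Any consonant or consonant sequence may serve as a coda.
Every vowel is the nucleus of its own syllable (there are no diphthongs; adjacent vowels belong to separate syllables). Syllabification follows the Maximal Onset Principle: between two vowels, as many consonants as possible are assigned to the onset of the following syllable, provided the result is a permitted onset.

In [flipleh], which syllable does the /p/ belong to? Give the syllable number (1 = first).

2

Nuclei (vowels): i, e → 2 syllables.
σ1/σ2 boundary: /pl/ — entire cluster is a permitted onset → onset /pl/, coda ∅.
Result: fli.pleh.
The /p/ is in the onset of syllable 2 (/pleh/).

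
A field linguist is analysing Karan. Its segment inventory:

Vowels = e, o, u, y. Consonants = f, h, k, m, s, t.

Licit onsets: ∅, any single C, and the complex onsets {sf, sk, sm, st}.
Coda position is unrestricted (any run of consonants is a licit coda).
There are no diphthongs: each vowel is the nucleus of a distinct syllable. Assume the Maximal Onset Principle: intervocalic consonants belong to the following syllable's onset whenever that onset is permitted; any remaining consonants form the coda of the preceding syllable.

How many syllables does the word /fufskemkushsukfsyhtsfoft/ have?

Nuclei (vowels): u, e, u, u, y, o → 6 syllables.

6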